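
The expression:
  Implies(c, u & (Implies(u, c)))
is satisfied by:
  {u: True, c: False}
  {c: False, u: False}
  {c: True, u: True}


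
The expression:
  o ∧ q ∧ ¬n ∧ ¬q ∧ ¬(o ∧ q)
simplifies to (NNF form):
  False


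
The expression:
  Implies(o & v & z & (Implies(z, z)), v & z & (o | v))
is always true.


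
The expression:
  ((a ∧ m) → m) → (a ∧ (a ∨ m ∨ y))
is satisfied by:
  {a: True}


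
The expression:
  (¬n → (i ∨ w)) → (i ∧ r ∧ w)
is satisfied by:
  {r: True, n: False, w: False, i: False}
  {i: False, n: False, r: False, w: False}
  {i: True, w: True, r: True, n: False}
  {i: True, w: True, r: True, n: True}


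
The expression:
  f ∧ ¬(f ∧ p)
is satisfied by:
  {f: True, p: False}


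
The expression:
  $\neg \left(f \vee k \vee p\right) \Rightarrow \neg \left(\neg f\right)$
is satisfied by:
  {k: True, p: True, f: True}
  {k: True, p: True, f: False}
  {k: True, f: True, p: False}
  {k: True, f: False, p: False}
  {p: True, f: True, k: False}
  {p: True, f: False, k: False}
  {f: True, p: False, k: False}


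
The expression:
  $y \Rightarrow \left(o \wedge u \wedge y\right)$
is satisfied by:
  {u: True, o: True, y: False}
  {u: True, o: False, y: False}
  {o: True, u: False, y: False}
  {u: False, o: False, y: False}
  {y: True, u: True, o: True}


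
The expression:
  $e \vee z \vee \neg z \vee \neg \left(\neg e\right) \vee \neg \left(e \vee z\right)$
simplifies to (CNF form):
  $\text{True}$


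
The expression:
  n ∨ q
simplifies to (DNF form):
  n ∨ q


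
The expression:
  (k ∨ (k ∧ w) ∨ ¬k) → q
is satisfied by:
  {q: True}


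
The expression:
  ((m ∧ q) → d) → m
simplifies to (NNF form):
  m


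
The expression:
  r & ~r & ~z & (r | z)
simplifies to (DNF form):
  False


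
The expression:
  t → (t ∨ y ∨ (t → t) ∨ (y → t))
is always true.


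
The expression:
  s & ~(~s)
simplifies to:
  s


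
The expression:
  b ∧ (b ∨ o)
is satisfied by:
  {b: True}


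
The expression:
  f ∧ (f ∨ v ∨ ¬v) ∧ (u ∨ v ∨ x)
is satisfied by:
  {x: True, v: True, u: True, f: True}
  {x: True, v: True, f: True, u: False}
  {x: True, u: True, f: True, v: False}
  {x: True, f: True, u: False, v: False}
  {v: True, f: True, u: True, x: False}
  {v: True, f: True, u: False, x: False}
  {f: True, u: True, v: False, x: False}


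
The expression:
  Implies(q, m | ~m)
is always true.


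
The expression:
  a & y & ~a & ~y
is never true.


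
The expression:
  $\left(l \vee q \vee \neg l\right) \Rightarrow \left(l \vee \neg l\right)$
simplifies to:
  $\text{True}$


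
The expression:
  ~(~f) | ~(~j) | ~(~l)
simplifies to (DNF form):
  f | j | l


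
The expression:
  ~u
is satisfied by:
  {u: False}


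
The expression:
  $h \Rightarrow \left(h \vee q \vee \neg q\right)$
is always true.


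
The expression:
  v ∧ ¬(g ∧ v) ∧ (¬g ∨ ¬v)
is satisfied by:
  {v: True, g: False}


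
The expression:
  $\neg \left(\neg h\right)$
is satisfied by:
  {h: True}


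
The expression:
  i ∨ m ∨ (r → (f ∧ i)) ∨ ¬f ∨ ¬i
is always true.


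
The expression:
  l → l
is always true.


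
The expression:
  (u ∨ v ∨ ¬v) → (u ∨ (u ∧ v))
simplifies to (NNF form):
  u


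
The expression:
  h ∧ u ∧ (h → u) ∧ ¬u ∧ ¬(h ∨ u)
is never true.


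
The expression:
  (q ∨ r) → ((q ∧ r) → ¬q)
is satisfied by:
  {q: False, r: False}
  {r: True, q: False}
  {q: True, r: False}


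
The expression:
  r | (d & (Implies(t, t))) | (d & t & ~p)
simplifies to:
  d | r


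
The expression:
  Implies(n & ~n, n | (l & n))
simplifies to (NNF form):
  True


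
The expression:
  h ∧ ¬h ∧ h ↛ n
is never true.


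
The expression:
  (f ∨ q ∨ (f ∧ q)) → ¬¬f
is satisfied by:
  {f: True, q: False}
  {q: False, f: False}
  {q: True, f: True}


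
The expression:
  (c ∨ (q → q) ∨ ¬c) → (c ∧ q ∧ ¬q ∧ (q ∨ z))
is never true.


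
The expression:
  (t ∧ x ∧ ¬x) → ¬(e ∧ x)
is always true.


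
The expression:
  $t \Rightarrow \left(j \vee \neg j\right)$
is always true.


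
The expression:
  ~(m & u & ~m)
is always true.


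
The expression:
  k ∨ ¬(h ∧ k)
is always true.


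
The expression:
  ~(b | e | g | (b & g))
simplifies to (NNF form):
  ~b & ~e & ~g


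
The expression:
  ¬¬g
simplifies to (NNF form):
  g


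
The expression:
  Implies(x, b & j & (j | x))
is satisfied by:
  {b: True, j: True, x: False}
  {b: True, j: False, x: False}
  {j: True, b: False, x: False}
  {b: False, j: False, x: False}
  {b: True, x: True, j: True}


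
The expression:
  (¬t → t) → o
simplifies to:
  o ∨ ¬t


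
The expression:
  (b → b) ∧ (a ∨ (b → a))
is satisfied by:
  {a: True, b: False}
  {b: False, a: False}
  {b: True, a: True}


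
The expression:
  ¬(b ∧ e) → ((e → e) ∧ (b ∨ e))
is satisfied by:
  {b: True, e: True}
  {b: True, e: False}
  {e: True, b: False}


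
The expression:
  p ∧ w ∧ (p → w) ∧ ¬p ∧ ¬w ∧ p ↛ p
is never true.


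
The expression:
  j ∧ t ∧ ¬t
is never true.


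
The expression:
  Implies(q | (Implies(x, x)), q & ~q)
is never true.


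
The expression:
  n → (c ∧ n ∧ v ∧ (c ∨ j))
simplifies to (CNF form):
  (c ∨ ¬n) ∧ (v ∨ ¬n)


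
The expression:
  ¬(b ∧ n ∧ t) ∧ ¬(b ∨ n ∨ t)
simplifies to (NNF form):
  ¬b ∧ ¬n ∧ ¬t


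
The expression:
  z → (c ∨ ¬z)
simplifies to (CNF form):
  c ∨ ¬z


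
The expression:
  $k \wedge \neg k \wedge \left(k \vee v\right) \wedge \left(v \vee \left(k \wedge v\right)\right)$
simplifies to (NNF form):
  $\text{False}$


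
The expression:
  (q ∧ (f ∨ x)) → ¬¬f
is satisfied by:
  {f: True, q: False, x: False}
  {f: False, q: False, x: False}
  {x: True, f: True, q: False}
  {x: True, f: False, q: False}
  {q: True, f: True, x: False}
  {q: True, f: False, x: False}
  {q: True, x: True, f: True}


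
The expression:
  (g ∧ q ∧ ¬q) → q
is always true.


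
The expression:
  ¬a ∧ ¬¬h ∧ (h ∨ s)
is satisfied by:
  {h: True, a: False}


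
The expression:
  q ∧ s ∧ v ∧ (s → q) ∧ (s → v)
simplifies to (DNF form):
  q ∧ s ∧ v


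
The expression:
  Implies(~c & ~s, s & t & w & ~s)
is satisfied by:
  {c: True, s: True}
  {c: True, s: False}
  {s: True, c: False}


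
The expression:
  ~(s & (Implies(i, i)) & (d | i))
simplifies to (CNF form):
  (~d | ~s) & (~i | ~s)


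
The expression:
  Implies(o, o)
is always true.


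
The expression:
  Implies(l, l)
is always true.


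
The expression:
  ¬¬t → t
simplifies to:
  True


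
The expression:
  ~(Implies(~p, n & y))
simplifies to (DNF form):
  (~n & ~p) | (~p & ~y)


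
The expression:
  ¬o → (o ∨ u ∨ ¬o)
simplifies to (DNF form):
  True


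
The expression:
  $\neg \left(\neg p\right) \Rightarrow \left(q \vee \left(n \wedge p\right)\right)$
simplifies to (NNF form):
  $n \vee q \vee \neg p$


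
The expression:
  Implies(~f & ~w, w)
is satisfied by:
  {w: True, f: True}
  {w: True, f: False}
  {f: True, w: False}


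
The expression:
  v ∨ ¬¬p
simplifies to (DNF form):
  p ∨ v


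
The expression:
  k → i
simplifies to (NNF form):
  i ∨ ¬k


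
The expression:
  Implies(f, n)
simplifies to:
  n | ~f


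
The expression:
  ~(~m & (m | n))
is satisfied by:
  {m: True, n: False}
  {n: False, m: False}
  {n: True, m: True}


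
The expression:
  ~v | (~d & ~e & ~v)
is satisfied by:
  {v: False}


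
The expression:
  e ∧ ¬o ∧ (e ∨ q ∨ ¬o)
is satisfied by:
  {e: True, o: False}


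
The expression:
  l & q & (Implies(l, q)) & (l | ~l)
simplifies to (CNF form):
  l & q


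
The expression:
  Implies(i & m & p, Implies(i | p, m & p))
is always true.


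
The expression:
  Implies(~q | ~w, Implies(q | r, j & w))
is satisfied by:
  {w: True, j: True, q: False, r: False}
  {w: True, q: False, j: False, r: False}
  {r: True, w: True, j: True, q: False}
  {w: True, j: True, q: True, r: False}
  {w: True, q: True, j: False, r: False}
  {w: True, r: True, q: True, j: True}
  {w: True, r: True, q: True, j: False}
  {j: True, r: False, q: False, w: False}
  {r: False, q: False, j: False, w: False}


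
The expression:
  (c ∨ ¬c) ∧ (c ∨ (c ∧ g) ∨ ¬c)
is always true.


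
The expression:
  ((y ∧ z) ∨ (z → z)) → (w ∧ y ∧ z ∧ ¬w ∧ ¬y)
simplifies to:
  False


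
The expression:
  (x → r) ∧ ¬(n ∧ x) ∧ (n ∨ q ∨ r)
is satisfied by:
  {q: True, r: True, x: False, n: False}
  {q: True, r: False, x: False, n: False}
  {r: True, n: False, q: False, x: False}
  {n: True, q: True, r: True, x: False}
  {n: True, q: True, r: False, x: False}
  {n: True, r: True, q: False, x: False}
  {n: True, r: False, q: False, x: False}
  {x: True, q: True, r: True, n: False}
  {x: True, q: False, r: True, n: False}


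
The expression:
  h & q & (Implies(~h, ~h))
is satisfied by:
  {h: True, q: True}


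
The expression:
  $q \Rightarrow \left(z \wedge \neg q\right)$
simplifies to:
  $\neg q$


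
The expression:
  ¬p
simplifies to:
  ¬p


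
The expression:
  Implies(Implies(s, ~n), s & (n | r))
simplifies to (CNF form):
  s & (n | r)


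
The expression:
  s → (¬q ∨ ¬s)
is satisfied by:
  {s: False, q: False}
  {q: True, s: False}
  {s: True, q: False}


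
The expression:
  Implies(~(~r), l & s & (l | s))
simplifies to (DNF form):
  ~r | (l & s)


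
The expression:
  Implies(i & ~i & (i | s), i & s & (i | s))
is always true.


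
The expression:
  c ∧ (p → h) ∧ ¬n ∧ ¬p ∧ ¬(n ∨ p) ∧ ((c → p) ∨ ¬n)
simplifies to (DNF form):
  c ∧ ¬n ∧ ¬p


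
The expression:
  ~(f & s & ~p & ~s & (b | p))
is always true.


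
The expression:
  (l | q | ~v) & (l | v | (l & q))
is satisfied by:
  {q: True, l: True, v: True}
  {q: True, l: True, v: False}
  {l: True, v: True, q: False}
  {l: True, v: False, q: False}
  {q: True, v: True, l: False}


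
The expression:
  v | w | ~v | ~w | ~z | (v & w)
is always true.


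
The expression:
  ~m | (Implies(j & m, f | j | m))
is always true.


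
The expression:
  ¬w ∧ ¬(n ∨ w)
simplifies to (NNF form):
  ¬n ∧ ¬w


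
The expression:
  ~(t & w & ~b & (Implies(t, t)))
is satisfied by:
  {b: True, w: False, t: False}
  {w: False, t: False, b: False}
  {b: True, t: True, w: False}
  {t: True, w: False, b: False}
  {b: True, w: True, t: False}
  {w: True, b: False, t: False}
  {b: True, t: True, w: True}


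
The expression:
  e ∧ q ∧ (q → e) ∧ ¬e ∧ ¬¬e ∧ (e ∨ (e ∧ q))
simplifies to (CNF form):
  False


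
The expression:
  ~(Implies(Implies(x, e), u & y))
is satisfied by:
  {e: True, u: False, y: False, x: False}
  {x: False, u: False, e: False, y: False}
  {x: True, e: True, u: False, y: False}
  {y: True, e: True, x: False, u: False}
  {y: True, x: False, u: False, e: False}
  {y: True, x: True, e: True, u: False}
  {e: True, u: True, y: False, x: False}
  {u: True, y: False, e: False, x: False}
  {x: True, u: True, e: True, y: False}


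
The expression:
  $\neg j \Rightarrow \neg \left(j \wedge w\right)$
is always true.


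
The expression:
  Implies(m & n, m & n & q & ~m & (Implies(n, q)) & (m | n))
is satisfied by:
  {m: False, n: False}
  {n: True, m: False}
  {m: True, n: False}


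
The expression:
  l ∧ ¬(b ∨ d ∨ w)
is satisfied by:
  {l: True, d: False, w: False, b: False}


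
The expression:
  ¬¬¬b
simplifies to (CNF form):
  ¬b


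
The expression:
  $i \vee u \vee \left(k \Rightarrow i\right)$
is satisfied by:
  {i: True, u: True, k: False}
  {i: True, k: False, u: False}
  {u: True, k: False, i: False}
  {u: False, k: False, i: False}
  {i: True, u: True, k: True}
  {i: True, k: True, u: False}
  {u: True, k: True, i: False}


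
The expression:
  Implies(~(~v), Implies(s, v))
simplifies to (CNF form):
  True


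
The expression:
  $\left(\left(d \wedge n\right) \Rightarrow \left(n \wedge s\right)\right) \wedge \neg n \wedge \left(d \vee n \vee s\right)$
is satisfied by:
  {d: True, s: True, n: False}
  {d: True, n: False, s: False}
  {s: True, n: False, d: False}


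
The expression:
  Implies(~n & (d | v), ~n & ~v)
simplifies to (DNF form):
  n | ~v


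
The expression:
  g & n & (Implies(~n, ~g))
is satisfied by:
  {g: True, n: True}


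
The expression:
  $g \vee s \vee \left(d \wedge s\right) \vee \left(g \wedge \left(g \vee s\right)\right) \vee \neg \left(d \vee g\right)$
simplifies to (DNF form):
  $g \vee s \vee \neg d$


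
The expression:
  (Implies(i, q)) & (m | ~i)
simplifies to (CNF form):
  (m | ~i) & (q | ~i)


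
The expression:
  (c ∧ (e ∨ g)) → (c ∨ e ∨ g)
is always true.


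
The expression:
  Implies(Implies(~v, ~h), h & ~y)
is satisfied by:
  {h: True, v: False, y: False}
  {h: True, y: True, v: False}
  {h: True, v: True, y: False}


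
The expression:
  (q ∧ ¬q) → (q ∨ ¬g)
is always true.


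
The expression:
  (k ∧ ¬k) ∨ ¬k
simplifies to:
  ¬k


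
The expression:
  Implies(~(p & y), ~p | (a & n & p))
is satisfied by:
  {a: True, y: True, n: True, p: False}
  {a: True, y: True, n: False, p: False}
  {y: True, n: True, p: False, a: False}
  {y: True, n: False, p: False, a: False}
  {a: True, n: True, p: False, y: False}
  {a: True, n: False, p: False, y: False}
  {n: True, a: False, p: False, y: False}
  {n: False, a: False, p: False, y: False}
  {a: True, y: True, p: True, n: True}
  {a: True, y: True, p: True, n: False}
  {y: True, p: True, n: True, a: False}
  {y: True, p: True, n: False, a: False}
  {a: True, p: True, n: True, y: False}


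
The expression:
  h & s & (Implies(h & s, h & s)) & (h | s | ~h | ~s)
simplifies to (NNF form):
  h & s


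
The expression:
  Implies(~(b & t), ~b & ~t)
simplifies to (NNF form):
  (b & t) | (~b & ~t)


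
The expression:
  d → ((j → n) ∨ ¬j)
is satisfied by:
  {n: True, d: False, j: False}
  {d: False, j: False, n: False}
  {j: True, n: True, d: False}
  {j: True, d: False, n: False}
  {n: True, d: True, j: False}
  {d: True, n: False, j: False}
  {j: True, d: True, n: True}


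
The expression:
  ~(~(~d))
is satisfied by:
  {d: False}


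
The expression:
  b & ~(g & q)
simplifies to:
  b & (~g | ~q)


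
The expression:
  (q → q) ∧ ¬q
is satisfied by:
  {q: False}


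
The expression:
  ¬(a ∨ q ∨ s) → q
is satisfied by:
  {a: True, q: True, s: True}
  {a: True, q: True, s: False}
  {a: True, s: True, q: False}
  {a: True, s: False, q: False}
  {q: True, s: True, a: False}
  {q: True, s: False, a: False}
  {s: True, q: False, a: False}


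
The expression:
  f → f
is always true.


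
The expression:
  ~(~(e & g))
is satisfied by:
  {e: True, g: True}


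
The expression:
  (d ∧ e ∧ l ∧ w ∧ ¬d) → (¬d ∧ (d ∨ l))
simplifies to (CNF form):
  True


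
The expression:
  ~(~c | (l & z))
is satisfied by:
  {c: True, l: False, z: False}
  {c: True, z: True, l: False}
  {c: True, l: True, z: False}


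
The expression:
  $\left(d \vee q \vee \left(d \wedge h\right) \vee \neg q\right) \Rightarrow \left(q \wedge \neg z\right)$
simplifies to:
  $q \wedge \neg z$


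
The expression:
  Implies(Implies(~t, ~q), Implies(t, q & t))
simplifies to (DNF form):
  q | ~t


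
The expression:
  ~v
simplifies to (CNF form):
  ~v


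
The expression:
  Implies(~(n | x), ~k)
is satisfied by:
  {n: True, x: True, k: False}
  {n: True, k: False, x: False}
  {x: True, k: False, n: False}
  {x: False, k: False, n: False}
  {n: True, x: True, k: True}
  {n: True, k: True, x: False}
  {x: True, k: True, n: False}


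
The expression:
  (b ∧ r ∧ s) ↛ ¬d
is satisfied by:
  {r: True, b: True, d: True, s: True}


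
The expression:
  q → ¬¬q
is always true.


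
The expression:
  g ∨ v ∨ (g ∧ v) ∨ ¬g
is always true.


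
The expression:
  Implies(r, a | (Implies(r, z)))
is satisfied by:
  {a: True, z: True, r: False}
  {a: True, z: False, r: False}
  {z: True, a: False, r: False}
  {a: False, z: False, r: False}
  {r: True, a: True, z: True}
  {r: True, a: True, z: False}
  {r: True, z: True, a: False}


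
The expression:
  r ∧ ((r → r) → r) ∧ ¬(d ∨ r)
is never true.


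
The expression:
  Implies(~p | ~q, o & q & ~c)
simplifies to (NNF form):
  q & (o | p) & (p | ~c)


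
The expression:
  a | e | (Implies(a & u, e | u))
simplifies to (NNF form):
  True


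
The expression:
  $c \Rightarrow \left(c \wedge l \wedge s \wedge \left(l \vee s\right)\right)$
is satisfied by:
  {s: True, l: True, c: False}
  {s: True, l: False, c: False}
  {l: True, s: False, c: False}
  {s: False, l: False, c: False}
  {s: True, c: True, l: True}


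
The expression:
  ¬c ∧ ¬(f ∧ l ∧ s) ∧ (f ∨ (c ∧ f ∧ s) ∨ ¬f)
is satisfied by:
  {l: False, s: False, c: False, f: False}
  {f: True, l: False, s: False, c: False}
  {s: True, f: False, l: False, c: False}
  {f: True, s: True, l: False, c: False}
  {l: True, f: False, s: False, c: False}
  {f: True, l: True, s: False, c: False}
  {s: True, l: True, f: False, c: False}


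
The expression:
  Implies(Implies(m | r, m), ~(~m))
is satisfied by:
  {r: True, m: True}
  {r: True, m: False}
  {m: True, r: False}


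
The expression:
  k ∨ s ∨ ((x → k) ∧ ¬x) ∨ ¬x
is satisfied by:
  {k: True, s: True, x: False}
  {k: True, s: False, x: False}
  {s: True, k: False, x: False}
  {k: False, s: False, x: False}
  {x: True, k: True, s: True}
  {x: True, k: True, s: False}
  {x: True, s: True, k: False}


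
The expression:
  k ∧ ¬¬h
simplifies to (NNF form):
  h ∧ k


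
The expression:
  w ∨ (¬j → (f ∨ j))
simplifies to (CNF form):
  f ∨ j ∨ w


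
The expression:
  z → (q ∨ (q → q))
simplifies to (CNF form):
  True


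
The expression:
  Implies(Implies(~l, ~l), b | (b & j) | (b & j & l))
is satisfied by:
  {b: True}


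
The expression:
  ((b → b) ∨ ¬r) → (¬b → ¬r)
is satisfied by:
  {b: True, r: False}
  {r: False, b: False}
  {r: True, b: True}


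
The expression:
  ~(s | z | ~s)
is never true.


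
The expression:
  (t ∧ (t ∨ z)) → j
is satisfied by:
  {j: True, t: False}
  {t: False, j: False}
  {t: True, j: True}


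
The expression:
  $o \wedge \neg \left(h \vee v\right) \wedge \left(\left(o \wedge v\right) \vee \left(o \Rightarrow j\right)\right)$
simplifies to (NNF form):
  $j \wedge o \wedge \neg h \wedge \neg v$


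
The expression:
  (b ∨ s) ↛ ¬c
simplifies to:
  c ∧ (b ∨ s)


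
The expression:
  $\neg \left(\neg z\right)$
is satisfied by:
  {z: True}


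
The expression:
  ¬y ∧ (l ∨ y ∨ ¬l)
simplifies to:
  ¬y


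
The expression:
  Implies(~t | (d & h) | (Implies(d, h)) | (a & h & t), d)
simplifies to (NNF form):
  d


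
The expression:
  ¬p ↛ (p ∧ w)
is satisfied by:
  {p: False}


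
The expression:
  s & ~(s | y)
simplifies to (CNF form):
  False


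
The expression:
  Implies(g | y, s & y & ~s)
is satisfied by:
  {g: False, y: False}


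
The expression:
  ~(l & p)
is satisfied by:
  {l: False, p: False}
  {p: True, l: False}
  {l: True, p: False}


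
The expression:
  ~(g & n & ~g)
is always true.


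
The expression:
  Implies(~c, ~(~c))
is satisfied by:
  {c: True}


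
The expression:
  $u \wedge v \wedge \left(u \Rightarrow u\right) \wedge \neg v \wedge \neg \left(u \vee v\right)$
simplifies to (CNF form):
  $\text{False}$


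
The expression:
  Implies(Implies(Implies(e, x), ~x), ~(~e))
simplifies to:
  e | x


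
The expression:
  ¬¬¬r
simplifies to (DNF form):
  ¬r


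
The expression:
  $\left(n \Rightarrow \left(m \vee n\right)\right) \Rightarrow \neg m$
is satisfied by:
  {m: False}


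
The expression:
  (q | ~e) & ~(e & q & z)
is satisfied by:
  {q: True, e: False, z: False}
  {q: False, e: False, z: False}
  {z: True, q: True, e: False}
  {z: True, q: False, e: False}
  {e: True, q: True, z: False}


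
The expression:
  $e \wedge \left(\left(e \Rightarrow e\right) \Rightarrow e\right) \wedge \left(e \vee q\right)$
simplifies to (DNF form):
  $e$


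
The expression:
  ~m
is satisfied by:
  {m: False}


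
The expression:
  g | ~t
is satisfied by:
  {g: True, t: False}
  {t: False, g: False}
  {t: True, g: True}


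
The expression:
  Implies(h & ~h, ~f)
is always true.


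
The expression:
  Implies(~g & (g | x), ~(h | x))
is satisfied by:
  {g: True, x: False}
  {x: False, g: False}
  {x: True, g: True}


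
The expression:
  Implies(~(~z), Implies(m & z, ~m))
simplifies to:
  ~m | ~z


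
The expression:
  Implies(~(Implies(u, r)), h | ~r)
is always true.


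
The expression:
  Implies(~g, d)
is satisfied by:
  {d: True, g: True}
  {d: True, g: False}
  {g: True, d: False}


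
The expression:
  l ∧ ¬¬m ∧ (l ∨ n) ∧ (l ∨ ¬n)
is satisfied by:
  {m: True, l: True}


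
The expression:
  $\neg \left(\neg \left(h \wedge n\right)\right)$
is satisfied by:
  {h: True, n: True}


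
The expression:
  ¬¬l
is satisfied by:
  {l: True}


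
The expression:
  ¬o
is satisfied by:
  {o: False}


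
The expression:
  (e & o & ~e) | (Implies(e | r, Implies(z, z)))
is always true.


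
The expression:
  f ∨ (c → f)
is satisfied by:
  {f: True, c: False}
  {c: False, f: False}
  {c: True, f: True}


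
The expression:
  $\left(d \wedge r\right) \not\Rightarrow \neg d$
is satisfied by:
  {r: True, d: True}


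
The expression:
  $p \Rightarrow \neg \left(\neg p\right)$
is always true.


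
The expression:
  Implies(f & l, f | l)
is always true.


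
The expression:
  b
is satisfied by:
  {b: True}


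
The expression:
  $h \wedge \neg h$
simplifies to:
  $\text{False}$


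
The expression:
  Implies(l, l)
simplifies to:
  True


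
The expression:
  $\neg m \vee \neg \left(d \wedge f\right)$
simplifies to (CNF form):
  $\neg d \vee \neg f \vee \neg m$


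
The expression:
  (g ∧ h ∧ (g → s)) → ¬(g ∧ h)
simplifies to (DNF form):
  ¬g ∨ ¬h ∨ ¬s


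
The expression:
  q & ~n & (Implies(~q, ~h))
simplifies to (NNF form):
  q & ~n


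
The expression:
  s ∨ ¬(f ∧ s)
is always true.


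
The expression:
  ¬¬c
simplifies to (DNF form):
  c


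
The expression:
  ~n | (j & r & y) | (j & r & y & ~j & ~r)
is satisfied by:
  {y: True, j: True, r: True, n: False}
  {y: True, j: True, r: False, n: False}
  {y: True, r: True, j: False, n: False}
  {y: True, r: False, j: False, n: False}
  {j: True, r: True, y: False, n: False}
  {j: True, y: False, r: False, n: False}
  {j: False, r: True, y: False, n: False}
  {j: False, y: False, r: False, n: False}
  {y: True, n: True, j: True, r: True}


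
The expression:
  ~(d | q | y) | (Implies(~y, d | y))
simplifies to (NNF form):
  d | y | ~q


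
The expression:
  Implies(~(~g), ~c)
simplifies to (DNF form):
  ~c | ~g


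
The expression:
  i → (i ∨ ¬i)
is always true.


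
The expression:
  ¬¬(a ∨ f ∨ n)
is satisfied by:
  {n: True, a: True, f: True}
  {n: True, a: True, f: False}
  {n: True, f: True, a: False}
  {n: True, f: False, a: False}
  {a: True, f: True, n: False}
  {a: True, f: False, n: False}
  {f: True, a: False, n: False}


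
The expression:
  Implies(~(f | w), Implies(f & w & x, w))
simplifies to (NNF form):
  True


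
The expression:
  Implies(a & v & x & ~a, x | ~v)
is always true.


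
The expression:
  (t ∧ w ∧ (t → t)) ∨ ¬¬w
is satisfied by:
  {w: True}


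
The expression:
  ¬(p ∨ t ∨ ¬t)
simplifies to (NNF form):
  False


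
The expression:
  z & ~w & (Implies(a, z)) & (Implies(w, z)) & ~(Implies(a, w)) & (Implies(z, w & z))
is never true.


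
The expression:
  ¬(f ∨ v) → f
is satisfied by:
  {v: True, f: True}
  {v: True, f: False}
  {f: True, v: False}


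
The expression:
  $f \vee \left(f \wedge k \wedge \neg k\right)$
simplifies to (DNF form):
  $f$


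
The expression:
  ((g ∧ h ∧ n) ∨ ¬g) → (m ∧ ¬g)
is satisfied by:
  {g: True, m: True, n: False, h: False}
  {g: True, n: False, h: False, m: False}
  {g: True, m: True, h: True, n: False}
  {g: True, h: True, n: False, m: False}
  {g: True, m: True, n: True, h: False}
  {g: True, n: True, h: False, m: False}
  {m: True, n: False, h: False, g: False}
  {h: True, m: True, n: False, g: False}
  {m: True, n: True, h: False, g: False}
  {h: True, m: True, n: True, g: False}


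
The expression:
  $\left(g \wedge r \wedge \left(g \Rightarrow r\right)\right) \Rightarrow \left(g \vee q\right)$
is always true.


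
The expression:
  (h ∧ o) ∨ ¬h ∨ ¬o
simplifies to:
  True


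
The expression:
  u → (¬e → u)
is always true.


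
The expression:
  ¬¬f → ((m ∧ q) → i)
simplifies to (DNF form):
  i ∨ ¬f ∨ ¬m ∨ ¬q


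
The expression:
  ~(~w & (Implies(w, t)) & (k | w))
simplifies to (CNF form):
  w | ~k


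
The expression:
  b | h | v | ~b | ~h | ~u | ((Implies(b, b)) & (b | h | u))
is always true.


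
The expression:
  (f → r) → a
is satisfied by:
  {a: True, f: True, r: False}
  {a: True, f: False, r: False}
  {r: True, a: True, f: True}
  {r: True, a: True, f: False}
  {f: True, r: False, a: False}


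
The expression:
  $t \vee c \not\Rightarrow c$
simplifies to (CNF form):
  $t$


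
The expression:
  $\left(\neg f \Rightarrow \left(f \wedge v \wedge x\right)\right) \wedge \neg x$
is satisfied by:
  {f: True, x: False}


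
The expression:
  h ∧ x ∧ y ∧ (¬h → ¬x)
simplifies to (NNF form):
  h ∧ x ∧ y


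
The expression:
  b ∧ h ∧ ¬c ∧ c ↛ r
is never true.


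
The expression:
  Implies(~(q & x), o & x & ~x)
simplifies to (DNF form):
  q & x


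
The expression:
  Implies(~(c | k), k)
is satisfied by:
  {k: True, c: True}
  {k: True, c: False}
  {c: True, k: False}


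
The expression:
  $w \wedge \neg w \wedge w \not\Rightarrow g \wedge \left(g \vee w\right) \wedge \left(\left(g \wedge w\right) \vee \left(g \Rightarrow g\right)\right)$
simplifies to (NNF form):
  $\text{False}$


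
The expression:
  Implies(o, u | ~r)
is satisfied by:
  {u: True, o: False, r: False}
  {o: False, r: False, u: False}
  {r: True, u: True, o: False}
  {r: True, o: False, u: False}
  {u: True, o: True, r: False}
  {o: True, u: False, r: False}
  {r: True, o: True, u: True}


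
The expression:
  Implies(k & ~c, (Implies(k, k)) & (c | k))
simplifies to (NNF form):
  True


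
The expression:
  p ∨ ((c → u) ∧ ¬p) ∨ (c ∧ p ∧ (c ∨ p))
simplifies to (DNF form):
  p ∨ u ∨ ¬c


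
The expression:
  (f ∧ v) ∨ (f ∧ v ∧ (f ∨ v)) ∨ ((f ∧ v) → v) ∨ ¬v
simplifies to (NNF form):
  True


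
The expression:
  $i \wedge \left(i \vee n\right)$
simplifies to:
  $i$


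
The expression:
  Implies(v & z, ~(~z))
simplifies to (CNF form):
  True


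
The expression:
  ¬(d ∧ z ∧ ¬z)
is always true.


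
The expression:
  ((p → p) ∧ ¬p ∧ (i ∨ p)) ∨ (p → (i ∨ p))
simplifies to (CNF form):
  True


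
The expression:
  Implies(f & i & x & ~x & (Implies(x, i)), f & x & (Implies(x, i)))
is always true.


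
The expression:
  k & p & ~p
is never true.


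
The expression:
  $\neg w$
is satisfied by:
  {w: False}


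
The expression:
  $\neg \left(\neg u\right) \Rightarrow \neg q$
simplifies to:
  $\neg q \vee \neg u$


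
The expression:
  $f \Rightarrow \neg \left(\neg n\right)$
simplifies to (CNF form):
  $n \vee \neg f$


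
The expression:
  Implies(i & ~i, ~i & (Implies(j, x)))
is always true.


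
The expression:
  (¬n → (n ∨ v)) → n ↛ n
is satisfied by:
  {n: False, v: False}


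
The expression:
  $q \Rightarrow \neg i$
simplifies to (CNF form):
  $\neg i \vee \neg q$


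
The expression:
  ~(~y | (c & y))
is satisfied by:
  {y: True, c: False}


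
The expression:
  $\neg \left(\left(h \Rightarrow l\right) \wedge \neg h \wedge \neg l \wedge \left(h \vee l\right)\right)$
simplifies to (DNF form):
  $\text{True}$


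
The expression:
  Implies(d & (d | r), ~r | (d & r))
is always true.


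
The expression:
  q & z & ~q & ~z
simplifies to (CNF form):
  False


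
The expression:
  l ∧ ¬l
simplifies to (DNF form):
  False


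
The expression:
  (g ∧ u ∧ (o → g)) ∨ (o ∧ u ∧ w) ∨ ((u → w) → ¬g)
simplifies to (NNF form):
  u ∨ ¬g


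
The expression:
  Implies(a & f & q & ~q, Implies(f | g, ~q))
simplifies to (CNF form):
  True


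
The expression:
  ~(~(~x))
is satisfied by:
  {x: False}


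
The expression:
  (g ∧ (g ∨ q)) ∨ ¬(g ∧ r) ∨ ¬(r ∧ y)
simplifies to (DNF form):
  True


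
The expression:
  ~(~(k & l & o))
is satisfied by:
  {k: True, o: True, l: True}


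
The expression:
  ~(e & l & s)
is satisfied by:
  {l: False, e: False, s: False}
  {s: True, l: False, e: False}
  {e: True, l: False, s: False}
  {s: True, e: True, l: False}
  {l: True, s: False, e: False}
  {s: True, l: True, e: False}
  {e: True, l: True, s: False}


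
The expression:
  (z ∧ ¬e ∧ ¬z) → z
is always true.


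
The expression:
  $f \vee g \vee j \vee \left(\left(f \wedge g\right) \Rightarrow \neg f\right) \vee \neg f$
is always true.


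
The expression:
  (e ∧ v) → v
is always true.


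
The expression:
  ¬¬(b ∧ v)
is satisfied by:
  {b: True, v: True}


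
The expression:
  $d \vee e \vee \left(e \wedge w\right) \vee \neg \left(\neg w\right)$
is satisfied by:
  {d: True, e: True, w: True}
  {d: True, e: True, w: False}
  {d: True, w: True, e: False}
  {d: True, w: False, e: False}
  {e: True, w: True, d: False}
  {e: True, w: False, d: False}
  {w: True, e: False, d: False}


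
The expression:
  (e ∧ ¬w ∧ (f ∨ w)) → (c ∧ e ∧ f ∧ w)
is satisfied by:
  {w: True, e: False, f: False}
  {e: False, f: False, w: False}
  {f: True, w: True, e: False}
  {f: True, e: False, w: False}
  {w: True, e: True, f: False}
  {e: True, w: False, f: False}
  {f: True, e: True, w: True}


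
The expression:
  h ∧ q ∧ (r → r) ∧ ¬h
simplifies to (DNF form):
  False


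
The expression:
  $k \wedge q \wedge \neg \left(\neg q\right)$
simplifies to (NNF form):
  $k \wedge q$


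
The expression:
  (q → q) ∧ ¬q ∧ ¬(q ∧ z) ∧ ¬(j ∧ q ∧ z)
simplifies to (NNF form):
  ¬q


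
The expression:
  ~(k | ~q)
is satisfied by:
  {q: True, k: False}


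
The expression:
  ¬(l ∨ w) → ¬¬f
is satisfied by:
  {l: True, w: True, f: True}
  {l: True, w: True, f: False}
  {l: True, f: True, w: False}
  {l: True, f: False, w: False}
  {w: True, f: True, l: False}
  {w: True, f: False, l: False}
  {f: True, w: False, l: False}


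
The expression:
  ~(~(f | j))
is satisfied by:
  {f: True, j: True}
  {f: True, j: False}
  {j: True, f: False}


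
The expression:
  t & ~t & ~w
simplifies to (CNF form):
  False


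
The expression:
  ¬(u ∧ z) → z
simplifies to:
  z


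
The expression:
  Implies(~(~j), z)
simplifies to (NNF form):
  z | ~j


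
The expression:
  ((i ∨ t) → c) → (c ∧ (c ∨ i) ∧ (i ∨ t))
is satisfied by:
  {i: True, t: True}
  {i: True, t: False}
  {t: True, i: False}


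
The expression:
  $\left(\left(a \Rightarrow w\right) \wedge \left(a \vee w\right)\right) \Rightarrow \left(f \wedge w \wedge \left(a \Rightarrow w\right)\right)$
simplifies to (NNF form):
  $f \vee \neg w$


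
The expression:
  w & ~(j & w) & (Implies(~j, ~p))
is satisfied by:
  {w: True, p: False, j: False}


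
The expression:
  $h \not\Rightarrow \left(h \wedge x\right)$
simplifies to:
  $h \wedge \neg x$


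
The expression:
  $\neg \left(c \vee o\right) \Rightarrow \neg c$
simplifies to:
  $\text{True}$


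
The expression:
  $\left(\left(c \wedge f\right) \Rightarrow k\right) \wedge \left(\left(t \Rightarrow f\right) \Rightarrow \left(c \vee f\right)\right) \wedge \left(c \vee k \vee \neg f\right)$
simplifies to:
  $\left(c \wedge \neg f\right) \vee \left(f \wedge k\right) \vee \left(t \wedge \neg f\right)$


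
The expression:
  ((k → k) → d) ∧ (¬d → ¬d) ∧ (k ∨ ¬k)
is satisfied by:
  {d: True}


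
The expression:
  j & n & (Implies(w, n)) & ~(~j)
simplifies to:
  j & n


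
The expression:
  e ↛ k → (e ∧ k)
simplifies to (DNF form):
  k ∨ ¬e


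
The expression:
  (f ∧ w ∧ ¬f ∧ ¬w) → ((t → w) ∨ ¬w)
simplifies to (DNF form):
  True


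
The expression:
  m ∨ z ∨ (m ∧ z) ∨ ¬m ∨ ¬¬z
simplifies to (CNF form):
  True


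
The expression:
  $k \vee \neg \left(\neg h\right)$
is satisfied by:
  {k: True, h: True}
  {k: True, h: False}
  {h: True, k: False}


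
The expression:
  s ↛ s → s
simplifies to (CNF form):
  True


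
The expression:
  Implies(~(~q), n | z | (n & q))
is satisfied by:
  {n: True, z: True, q: False}
  {n: True, q: False, z: False}
  {z: True, q: False, n: False}
  {z: False, q: False, n: False}
  {n: True, z: True, q: True}
  {n: True, q: True, z: False}
  {z: True, q: True, n: False}


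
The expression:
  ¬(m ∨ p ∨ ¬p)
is never true.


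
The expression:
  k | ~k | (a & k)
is always true.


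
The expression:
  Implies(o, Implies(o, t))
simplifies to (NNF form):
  t | ~o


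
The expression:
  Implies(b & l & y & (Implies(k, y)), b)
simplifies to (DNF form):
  True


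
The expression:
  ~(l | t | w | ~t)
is never true.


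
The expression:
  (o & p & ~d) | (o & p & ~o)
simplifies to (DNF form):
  o & p & ~d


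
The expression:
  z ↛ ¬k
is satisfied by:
  {z: True, k: True}


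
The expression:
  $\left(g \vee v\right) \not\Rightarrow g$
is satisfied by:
  {v: True, g: False}


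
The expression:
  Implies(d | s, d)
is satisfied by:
  {d: True, s: False}
  {s: False, d: False}
  {s: True, d: True}


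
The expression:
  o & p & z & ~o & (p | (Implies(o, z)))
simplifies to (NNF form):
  False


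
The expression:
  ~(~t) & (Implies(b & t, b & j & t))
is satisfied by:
  {t: True, j: True, b: False}
  {t: True, j: False, b: False}
  {t: True, b: True, j: True}


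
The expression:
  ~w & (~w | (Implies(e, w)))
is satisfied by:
  {w: False}


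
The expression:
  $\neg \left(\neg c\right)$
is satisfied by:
  {c: True}


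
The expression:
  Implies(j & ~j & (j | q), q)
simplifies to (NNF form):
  True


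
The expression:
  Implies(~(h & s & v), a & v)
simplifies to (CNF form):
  v & (a | h) & (a | s)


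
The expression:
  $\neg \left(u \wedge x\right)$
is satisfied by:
  {u: False, x: False}
  {x: True, u: False}
  {u: True, x: False}


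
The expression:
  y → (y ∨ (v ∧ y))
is always true.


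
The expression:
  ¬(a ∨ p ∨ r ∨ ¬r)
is never true.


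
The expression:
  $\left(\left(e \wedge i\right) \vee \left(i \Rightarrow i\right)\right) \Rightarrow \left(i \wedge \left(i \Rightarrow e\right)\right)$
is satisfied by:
  {i: True, e: True}


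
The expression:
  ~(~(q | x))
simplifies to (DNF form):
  q | x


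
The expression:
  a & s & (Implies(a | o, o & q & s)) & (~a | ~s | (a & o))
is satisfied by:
  {a: True, o: True, q: True, s: True}


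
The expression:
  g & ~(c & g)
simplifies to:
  g & ~c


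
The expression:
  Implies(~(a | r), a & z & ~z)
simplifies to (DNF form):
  a | r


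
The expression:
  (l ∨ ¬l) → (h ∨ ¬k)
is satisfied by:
  {h: True, k: False}
  {k: False, h: False}
  {k: True, h: True}


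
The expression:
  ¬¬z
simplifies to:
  z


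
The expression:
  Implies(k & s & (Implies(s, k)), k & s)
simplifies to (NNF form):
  True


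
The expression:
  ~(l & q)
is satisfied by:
  {l: False, q: False}
  {q: True, l: False}
  {l: True, q: False}


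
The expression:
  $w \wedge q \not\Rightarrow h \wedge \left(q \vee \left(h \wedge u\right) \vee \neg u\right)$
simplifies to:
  $q \wedge w \wedge \neg h$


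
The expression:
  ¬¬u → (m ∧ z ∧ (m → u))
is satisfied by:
  {z: True, m: True, u: False}
  {z: True, m: False, u: False}
  {m: True, z: False, u: False}
  {z: False, m: False, u: False}
  {z: True, u: True, m: True}


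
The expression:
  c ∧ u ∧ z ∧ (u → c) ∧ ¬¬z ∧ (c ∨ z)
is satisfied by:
  {c: True, z: True, u: True}


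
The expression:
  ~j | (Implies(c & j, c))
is always true.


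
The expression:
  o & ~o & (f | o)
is never true.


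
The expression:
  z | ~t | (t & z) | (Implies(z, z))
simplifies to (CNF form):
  True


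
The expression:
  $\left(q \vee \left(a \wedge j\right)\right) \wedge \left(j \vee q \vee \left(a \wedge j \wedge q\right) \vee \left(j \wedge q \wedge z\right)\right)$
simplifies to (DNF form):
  $q \vee \left(a \wedge j\right)$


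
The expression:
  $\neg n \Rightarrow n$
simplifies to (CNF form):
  $n$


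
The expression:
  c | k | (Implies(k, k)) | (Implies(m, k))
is always true.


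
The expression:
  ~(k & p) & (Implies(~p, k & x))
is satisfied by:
  {p: True, x: True, k: False}
  {p: True, x: False, k: False}
  {k: True, x: True, p: False}


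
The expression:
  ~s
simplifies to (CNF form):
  ~s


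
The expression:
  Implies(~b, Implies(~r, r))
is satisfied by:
  {r: True, b: True}
  {r: True, b: False}
  {b: True, r: False}


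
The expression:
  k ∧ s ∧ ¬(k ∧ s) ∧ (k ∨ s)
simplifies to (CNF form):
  False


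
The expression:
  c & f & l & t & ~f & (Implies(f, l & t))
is never true.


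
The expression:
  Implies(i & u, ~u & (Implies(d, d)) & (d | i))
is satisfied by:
  {u: False, i: False}
  {i: True, u: False}
  {u: True, i: False}


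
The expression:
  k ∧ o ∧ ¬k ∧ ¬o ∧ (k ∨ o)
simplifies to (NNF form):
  False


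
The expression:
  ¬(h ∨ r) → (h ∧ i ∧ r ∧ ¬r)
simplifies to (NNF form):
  h ∨ r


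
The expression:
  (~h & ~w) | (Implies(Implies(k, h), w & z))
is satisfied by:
  {k: True, z: True, h: False, w: False}
  {k: True, z: False, h: False, w: False}
  {z: True, k: False, h: False, w: False}
  {k: False, z: False, h: False, w: False}
  {k: True, w: True, z: True, h: False}
  {k: True, w: True, z: False, h: False}
  {w: True, z: True, k: False, h: False}
  {k: True, w: True, h: True, z: True}
  {w: True, h: True, z: True, k: False}
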